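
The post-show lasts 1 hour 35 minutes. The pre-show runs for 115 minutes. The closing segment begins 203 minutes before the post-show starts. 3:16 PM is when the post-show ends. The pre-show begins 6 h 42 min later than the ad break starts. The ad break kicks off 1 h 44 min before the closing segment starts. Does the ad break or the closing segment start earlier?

the ad break

The post-show starts at 3:16 PM − 95 min = 1:41 PM.
The closing segment starts at 1:41 PM − 203 min = 10:18 AM.
The ad break starts at 10:18 AM − 104 min = 8:34 AM.
The ad break starts at 8:34 AM and the closing segment starts at 10:18 AM, so the ad break is first.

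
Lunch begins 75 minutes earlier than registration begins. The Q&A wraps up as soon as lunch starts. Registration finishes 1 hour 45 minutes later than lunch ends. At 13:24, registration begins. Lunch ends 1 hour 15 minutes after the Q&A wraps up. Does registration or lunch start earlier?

lunch

Lunch starts at 13:24 − 75 min = 12:09.
Registration starts at 13:24 and lunch starts at 12:09, so lunch is first.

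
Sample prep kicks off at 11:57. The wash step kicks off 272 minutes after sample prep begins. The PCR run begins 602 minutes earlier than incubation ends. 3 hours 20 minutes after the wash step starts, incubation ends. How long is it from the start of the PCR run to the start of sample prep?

2 h 10 min

The wash step starts at 11:57 + 272 min = 16:29.
Incubation ends at 16:29 + 200 min = 19:49.
The PCR run starts at 19:49 − 602 min = 09:47.
From 09:47 to 11:57 is 2 h 10 min.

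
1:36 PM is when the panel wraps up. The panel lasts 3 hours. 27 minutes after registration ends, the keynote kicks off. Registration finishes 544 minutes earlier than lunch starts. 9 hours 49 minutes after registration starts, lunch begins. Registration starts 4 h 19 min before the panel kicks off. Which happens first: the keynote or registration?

registration

The panel starts at 1:36 PM − 180 min = 10:36 AM.
Registration starts at 10:36 AM − 259 min = 6:17 AM.
Lunch starts at 6:17 AM + 589 min = 4:06 PM.
Registration ends at 4:06 PM − 544 min = 7:02 AM.
The keynote starts at 7:02 AM + 27 min = 7:29 AM.
The keynote starts at 7:29 AM and registration starts at 6:17 AM, so registration is first.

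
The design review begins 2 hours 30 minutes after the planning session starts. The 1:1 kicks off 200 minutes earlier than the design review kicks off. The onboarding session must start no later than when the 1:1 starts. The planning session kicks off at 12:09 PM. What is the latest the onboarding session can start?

11:19 AM

The design review starts at 12:09 PM + 150 min = 2:39 PM.
The 1:1 starts at 2:39 PM − 200 min = 11:19 AM.
The onboarding session is bounded by the 1:1, so the latest it can start is 11:19 AM.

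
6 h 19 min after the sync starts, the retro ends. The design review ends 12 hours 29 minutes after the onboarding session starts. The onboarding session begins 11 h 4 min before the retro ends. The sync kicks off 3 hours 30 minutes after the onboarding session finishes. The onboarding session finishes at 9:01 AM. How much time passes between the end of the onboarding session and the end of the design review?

11 h 14 min

The sync starts at 9:01 AM + 210 min = 12:31 PM.
The retro ends at 12:31 PM + 379 min = 6:50 PM.
The onboarding session starts at 6:50 PM − 664 min = 7:46 AM.
The design review ends at 7:46 AM + 749 min = 8:15 PM.
From 9:01 AM to 8:15 PM is 11 h 14 min.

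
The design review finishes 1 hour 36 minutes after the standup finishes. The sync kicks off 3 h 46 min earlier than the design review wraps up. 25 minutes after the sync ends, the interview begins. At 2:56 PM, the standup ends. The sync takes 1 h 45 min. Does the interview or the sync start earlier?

The design review ends at 2:56 PM + 96 min = 4:32 PM.
The sync starts at 4:32 PM − 226 min = 12:46 PM.
The sync ends at 12:46 PM + 105 min = 2:31 PM.
The interview starts at 2:31 PM + 25 min = 2:56 PM.
The interview starts at 2:56 PM and the sync starts at 12:46 PM, so the sync is first.

the sync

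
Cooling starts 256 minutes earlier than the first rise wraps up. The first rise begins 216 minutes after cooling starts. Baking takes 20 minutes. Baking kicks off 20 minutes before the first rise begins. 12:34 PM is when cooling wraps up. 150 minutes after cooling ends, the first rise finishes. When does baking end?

2:24 PM

The first rise ends at 12:34 PM + 150 min = 3:04 PM.
Cooling starts at 3:04 PM − 256 min = 10:48 AM.
The first rise starts at 10:48 AM + 216 min = 2:24 PM.
Baking starts at 2:24 PM − 20 min = 2:04 PM.
Baking ends at 2:04 PM + 20 min = 2:24 PM.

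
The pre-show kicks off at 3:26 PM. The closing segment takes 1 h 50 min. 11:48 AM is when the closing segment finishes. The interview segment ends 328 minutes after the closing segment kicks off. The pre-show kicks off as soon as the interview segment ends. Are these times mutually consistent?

The closing segment starts at 11:48 AM − 110 min = 9:58 AM.
The interview segment ends at 9:58 AM + 328 min = 3:26 PM.
So the pre-show starts at 3:26 PM.
That matches the stated 3:26 PM, so the schedule is consistent.

Yes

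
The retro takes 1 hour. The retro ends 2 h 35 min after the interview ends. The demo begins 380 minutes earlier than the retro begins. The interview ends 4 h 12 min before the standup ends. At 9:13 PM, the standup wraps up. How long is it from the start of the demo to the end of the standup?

8 h 57 min

The interview ends at 9:13 PM − 252 min = 5:01 PM.
The retro ends at 5:01 PM + 155 min = 7:36 PM.
The retro starts at 7:36 PM − 60 min = 6:36 PM.
The demo starts at 6:36 PM − 380 min = 12:16 PM.
From 12:16 PM to 9:13 PM is 8 h 57 min.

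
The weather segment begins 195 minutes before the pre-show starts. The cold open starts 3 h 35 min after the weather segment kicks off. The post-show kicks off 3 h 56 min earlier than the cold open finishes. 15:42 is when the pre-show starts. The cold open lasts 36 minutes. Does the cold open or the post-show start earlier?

the post-show

The weather segment starts at 15:42 − 195 min = 12:27.
The cold open starts at 12:27 + 215 min = 16:02.
The cold open ends at 16:02 + 36 min = 16:38.
The post-show starts at 16:38 − 236 min = 12:42.
The cold open starts at 16:02 and the post-show starts at 12:42, so the post-show is first.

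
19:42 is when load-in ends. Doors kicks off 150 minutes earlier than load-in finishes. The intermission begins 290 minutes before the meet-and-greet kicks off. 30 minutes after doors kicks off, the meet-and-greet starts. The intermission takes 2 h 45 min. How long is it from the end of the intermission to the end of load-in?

245 minutes

Doors starts at 19:42 − 150 min = 17:12.
The meet-and-greet starts at 17:12 + 30 min = 17:42.
The intermission starts at 17:42 − 290 min = 12:52.
The intermission ends at 12:52 + 165 min = 15:37.
From 15:37 to 19:42 is 245 minutes.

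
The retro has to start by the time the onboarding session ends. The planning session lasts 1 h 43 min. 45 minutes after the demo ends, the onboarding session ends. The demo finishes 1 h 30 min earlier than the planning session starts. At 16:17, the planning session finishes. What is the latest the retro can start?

13:49

The planning session starts at 16:17 − 103 min = 14:34.
The demo ends at 14:34 − 90 min = 13:04.
The onboarding session ends at 13:04 + 45 min = 13:49.
The retro is bounded by the onboarding session, so the latest it can start is 13:49.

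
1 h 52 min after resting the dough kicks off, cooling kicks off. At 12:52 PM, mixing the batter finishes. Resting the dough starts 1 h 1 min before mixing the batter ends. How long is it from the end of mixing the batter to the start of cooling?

51 minutes

Resting the dough starts at 12:52 PM − 61 min = 11:51 AM.
Cooling starts at 11:51 AM + 112 min = 1:43 PM.
From 12:52 PM to 1:43 PM is 51 minutes.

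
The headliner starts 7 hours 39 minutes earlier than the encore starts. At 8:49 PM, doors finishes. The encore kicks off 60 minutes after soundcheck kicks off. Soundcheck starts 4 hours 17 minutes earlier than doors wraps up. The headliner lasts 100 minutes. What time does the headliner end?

11:33 AM

Soundcheck starts at 8:49 PM − 257 min = 4:32 PM.
The encore starts at 4:32 PM + 60 min = 5:32 PM.
The headliner starts at 5:32 PM − 459 min = 9:53 AM.
The headliner ends at 9:53 AM + 100 min = 11:33 AM.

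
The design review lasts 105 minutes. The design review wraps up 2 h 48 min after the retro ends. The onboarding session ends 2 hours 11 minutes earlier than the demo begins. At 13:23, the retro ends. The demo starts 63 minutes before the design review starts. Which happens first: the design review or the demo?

the demo

The design review ends at 13:23 + 168 min = 16:11.
The design review starts at 16:11 − 105 min = 14:26.
The demo starts at 14:26 − 63 min = 13:23.
The design review starts at 14:26 and the demo starts at 13:23, so the demo is first.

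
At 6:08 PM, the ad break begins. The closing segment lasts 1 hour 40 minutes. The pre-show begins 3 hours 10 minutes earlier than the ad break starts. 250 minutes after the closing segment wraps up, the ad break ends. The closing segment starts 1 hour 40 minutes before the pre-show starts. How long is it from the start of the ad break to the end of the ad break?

The pre-show starts at 6:08 PM − 190 min = 2:58 PM.
The closing segment starts at 2:58 PM − 100 min = 1:18 PM.
The closing segment ends at 1:18 PM + 100 min = 2:58 PM.
The ad break ends at 2:58 PM + 250 min = 7:08 PM.
From 6:08 PM to 7:08 PM is an hour.

an hour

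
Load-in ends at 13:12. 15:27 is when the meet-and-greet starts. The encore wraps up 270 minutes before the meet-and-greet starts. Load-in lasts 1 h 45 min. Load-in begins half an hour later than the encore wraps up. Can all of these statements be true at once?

Yes

The encore ends at 15:27 − 270 min = 10:57.
Load-in starts at 10:57 + 30 min = 11:27.
Load-in ends at 11:27 + 105 min = 13:12.
That matches the stated 13:12, so the schedule is consistent.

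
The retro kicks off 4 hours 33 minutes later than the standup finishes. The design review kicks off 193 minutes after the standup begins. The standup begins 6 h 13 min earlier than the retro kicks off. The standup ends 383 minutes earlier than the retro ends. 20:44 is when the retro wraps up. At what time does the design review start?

The standup ends at 20:44 − 383 min = 14:21.
The retro starts at 14:21 + 273 min = 18:54.
The standup starts at 18:54 − 373 min = 12:41.
The design review starts at 12:41 + 193 min = 15:54.

15:54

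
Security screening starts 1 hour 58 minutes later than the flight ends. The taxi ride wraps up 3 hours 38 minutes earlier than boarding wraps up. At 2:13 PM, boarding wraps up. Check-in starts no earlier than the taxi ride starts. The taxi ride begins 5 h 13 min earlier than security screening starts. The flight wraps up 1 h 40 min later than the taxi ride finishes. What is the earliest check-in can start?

The taxi ride ends at 2:13 PM − 218 min = 10:35 AM.
The flight ends at 10:35 AM + 100 min = 12:15 PM.
Security screening starts at 12:15 PM + 118 min = 2:13 PM.
The taxi ride starts at 2:13 PM − 313 min = 9:00 AM.
Check-in is bounded by the taxi ride, so the earliest it can start is 9:00 AM.

9:00 AM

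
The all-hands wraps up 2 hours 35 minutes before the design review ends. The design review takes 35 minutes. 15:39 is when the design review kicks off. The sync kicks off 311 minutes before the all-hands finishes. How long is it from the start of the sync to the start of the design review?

The design review ends at 15:39 + 35 min = 16:14.
The all-hands ends at 16:14 − 155 min = 13:39.
The sync starts at 13:39 − 311 min = 08:28.
From 08:28 to 15:39 is 431 minutes.

431 minutes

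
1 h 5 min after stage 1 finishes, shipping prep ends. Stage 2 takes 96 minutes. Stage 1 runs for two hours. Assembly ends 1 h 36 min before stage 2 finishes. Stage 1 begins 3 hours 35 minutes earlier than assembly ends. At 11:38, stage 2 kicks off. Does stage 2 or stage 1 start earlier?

stage 1

Stage 2 ends at 11:38 + 96 min = 13:14.
Assembly ends at 13:14 − 96 min = 11:38.
Stage 1 starts at 11:38 − 215 min = 08:03.
Stage 2 starts at 11:38 and stage 1 starts at 08:03, so stage 1 is first.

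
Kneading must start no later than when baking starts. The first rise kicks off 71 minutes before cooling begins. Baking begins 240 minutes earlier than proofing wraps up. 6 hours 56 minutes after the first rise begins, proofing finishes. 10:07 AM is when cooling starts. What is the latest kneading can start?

The first rise starts at 10:07 AM − 71 min = 8:56 AM.
Proofing ends at 8:56 AM + 416 min = 3:52 PM.
Baking starts at 3:52 PM − 240 min = 11:52 AM.
Kneading is bounded by baking, so the latest it can start is 11:52 AM.

11:52 AM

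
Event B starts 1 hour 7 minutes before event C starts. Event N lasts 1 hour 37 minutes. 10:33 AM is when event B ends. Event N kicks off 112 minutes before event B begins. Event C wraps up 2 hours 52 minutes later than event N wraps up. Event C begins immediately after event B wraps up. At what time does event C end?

12:03 PM

Event C starts at 10:33 AM.
Event B starts at 10:33 AM − 67 min = 9:26 AM.
Event N starts at 9:26 AM − 112 min = 7:34 AM.
Event N ends at 7:34 AM + 97 min = 9:11 AM.
Event C ends at 9:11 AM + 172 min = 12:03 PM.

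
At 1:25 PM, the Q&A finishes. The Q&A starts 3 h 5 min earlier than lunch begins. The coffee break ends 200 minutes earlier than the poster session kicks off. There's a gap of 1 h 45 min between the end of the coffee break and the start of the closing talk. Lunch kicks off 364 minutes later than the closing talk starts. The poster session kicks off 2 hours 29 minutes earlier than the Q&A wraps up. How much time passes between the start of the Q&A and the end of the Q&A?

1 h 5 min

The poster session starts at 1:25 PM − 149 min = 10:56 AM.
The coffee break ends at 10:56 AM − 200 min = 7:36 AM.
The closing talk starts at 7:36 AM + 105 min = 9:21 AM.
Lunch starts at 9:21 AM + 364 min = 3:25 PM.
The Q&A starts at 3:25 PM − 185 min = 12:20 PM.
From 12:20 PM to 1:25 PM is 1 h 5 min.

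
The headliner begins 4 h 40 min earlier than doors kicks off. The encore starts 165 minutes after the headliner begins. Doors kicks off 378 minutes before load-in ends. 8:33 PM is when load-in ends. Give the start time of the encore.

12:20 PM

Doors starts at 8:33 PM − 378 min = 2:15 PM.
The headliner starts at 2:15 PM − 280 min = 9:35 AM.
The encore starts at 9:35 AM + 165 min = 12:20 PM.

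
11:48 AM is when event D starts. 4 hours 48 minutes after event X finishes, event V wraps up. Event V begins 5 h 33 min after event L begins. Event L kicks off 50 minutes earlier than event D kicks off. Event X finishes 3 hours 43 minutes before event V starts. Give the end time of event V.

Event L starts at 11:48 AM − 50 min = 10:58 AM.
Event V starts at 10:58 AM + 333 min = 4:31 PM.
Event X ends at 4:31 PM − 223 min = 12:48 PM.
Event V ends at 12:48 PM + 288 min = 5:36 PM.

5:36 PM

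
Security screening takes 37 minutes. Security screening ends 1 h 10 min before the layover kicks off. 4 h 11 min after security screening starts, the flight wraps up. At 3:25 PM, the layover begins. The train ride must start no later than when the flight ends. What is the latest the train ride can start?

5:49 PM

Security screening ends at 3:25 PM − 70 min = 2:15 PM.
Security screening starts at 2:15 PM − 37 min = 1:38 PM.
The flight ends at 1:38 PM + 251 min = 5:49 PM.
The train ride is bounded by the flight, so the latest it can start is 5:49 PM.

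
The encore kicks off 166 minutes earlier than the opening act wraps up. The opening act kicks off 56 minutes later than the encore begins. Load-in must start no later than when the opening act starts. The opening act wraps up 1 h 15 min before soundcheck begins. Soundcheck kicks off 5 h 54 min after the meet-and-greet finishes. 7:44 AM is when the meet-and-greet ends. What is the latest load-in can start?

10:33 AM

Soundcheck starts at 7:44 AM + 354 min = 1:38 PM.
The opening act ends at 1:38 PM − 75 min = 12:23 PM.
The encore starts at 12:23 PM − 166 min = 9:37 AM.
The opening act starts at 9:37 AM + 56 min = 10:33 AM.
Load-in is bounded by the opening act, so the latest it can start is 10:33 AM.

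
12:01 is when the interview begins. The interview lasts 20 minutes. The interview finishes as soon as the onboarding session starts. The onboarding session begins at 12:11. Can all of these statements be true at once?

The interview ends at 12:11.
The interview starts at 12:11 − 20 min = 11:51.
But the interview is also said to start at 12:01 — a 10-minute conflict.

No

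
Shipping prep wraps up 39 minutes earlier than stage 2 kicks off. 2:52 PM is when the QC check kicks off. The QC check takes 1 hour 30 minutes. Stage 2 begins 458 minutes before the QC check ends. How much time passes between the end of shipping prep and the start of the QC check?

The QC check ends at 2:52 PM + 90 min = 4:22 PM.
Stage 2 starts at 4:22 PM − 458 min = 8:44 AM.
Shipping prep ends at 8:44 AM − 39 min = 8:05 AM.
From 8:05 AM to 2:52 PM is 6 h 47 min.

6 h 47 min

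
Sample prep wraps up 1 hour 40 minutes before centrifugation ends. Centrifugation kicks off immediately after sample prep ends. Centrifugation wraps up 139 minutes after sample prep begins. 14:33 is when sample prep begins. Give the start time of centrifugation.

Centrifugation ends at 14:33 + 139 min = 16:52.
Sample prep ends at 16:52 − 100 min = 15:12.
So centrifugation starts at 15:12.

15:12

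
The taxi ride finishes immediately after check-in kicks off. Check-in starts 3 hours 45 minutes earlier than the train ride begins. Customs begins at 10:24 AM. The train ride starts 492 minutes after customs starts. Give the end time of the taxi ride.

The train ride starts at 10:24 AM + 492 min = 6:36 PM.
Check-in starts at 6:36 PM − 225 min = 2:51 PM.
So the taxi ride ends at 2:51 PM.

2:51 PM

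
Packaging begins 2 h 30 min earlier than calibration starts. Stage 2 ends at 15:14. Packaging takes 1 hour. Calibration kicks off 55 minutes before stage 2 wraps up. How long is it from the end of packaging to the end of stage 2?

Calibration starts at 15:14 − 55 min = 14:19.
Packaging starts at 14:19 − 150 min = 11:49.
Packaging ends at 11:49 + 60 min = 12:49.
From 12:49 to 15:14 is 2 hours 25 minutes.

2 hours 25 minutes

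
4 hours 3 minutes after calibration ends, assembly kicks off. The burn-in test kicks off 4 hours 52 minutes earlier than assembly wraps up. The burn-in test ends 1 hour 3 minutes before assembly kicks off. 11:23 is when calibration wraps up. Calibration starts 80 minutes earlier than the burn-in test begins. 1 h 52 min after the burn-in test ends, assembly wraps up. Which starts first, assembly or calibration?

Assembly starts at 11:23 + 243 min = 15:26.
The burn-in test ends at 15:26 − 63 min = 14:23.
Assembly ends at 14:23 + 112 min = 16:15.
The burn-in test starts at 16:15 − 292 min = 11:23.
Calibration starts at 11:23 − 80 min = 10:03.
Assembly starts at 15:26 and calibration starts at 10:03, so calibration is first.

calibration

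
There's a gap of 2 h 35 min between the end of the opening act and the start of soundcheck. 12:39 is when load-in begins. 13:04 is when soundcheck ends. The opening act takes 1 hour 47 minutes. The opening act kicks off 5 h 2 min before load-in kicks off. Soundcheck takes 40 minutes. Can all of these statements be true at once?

The opening act starts at 12:39 − 302 min = 07:37.
The opening act ends at 07:37 + 107 min = 09:24.
Soundcheck starts at 09:24 + 155 min = 11:59.
Soundcheck ends at 11:59 + 40 min = 12:39.
But soundcheck is also said to end at 13:04 — a 25-minute conflict.

No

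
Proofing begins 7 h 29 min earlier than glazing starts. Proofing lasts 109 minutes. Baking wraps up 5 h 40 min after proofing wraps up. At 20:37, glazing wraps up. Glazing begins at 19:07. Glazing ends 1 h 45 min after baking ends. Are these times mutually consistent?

Proofing starts at 19:07 − 449 min = 11:38.
Proofing ends at 11:38 + 109 min = 13:27.
Baking ends at 13:27 + 340 min = 19:07.
Glazing ends at 19:07 + 105 min = 20:52.
But glazing is also said to end at 20:37 — a 15-minute conflict.

No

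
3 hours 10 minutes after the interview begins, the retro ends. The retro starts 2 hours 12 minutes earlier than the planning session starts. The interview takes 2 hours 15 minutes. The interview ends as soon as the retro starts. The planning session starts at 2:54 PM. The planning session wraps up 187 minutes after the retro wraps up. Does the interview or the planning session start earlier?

the interview

The retro starts at 2:54 PM − 132 min = 12:42 PM.
So the interview ends at 12:42 PM.
The interview starts at 12:42 PM − 135 min = 10:27 AM.
The interview starts at 10:27 AM and the planning session starts at 2:54 PM, so the interview is first.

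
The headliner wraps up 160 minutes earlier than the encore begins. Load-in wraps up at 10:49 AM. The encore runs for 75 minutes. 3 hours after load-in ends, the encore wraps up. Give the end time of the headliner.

9:54 AM

The encore ends at 10:49 AM + 180 min = 1:49 PM.
The encore starts at 1:49 PM − 75 min = 12:34 PM.
The headliner ends at 12:34 PM − 160 min = 9:54 AM.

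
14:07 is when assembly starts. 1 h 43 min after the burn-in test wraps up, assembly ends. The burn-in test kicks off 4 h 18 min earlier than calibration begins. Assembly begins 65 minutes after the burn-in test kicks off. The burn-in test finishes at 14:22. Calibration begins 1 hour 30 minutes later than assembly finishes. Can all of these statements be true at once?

No

Assembly ends at 14:22 + 103 min = 16:05.
Calibration starts at 16:05 + 90 min = 17:35.
The burn-in test starts at 17:35 − 258 min = 13:17.
Assembly starts at 13:17 + 65 min = 14:22.
But assembly is also said to start at 14:07 — a 15-minute conflict.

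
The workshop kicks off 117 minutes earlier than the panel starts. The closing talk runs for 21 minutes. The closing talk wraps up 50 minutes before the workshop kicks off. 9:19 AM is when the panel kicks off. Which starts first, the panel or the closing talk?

the closing talk

The workshop starts at 9:19 AM − 117 min = 7:22 AM.
The closing talk ends at 7:22 AM − 50 min = 6:32 AM.
The closing talk starts at 6:32 AM − 21 min = 6:11 AM.
The panel starts at 9:19 AM and the closing talk starts at 6:11 AM, so the closing talk is first.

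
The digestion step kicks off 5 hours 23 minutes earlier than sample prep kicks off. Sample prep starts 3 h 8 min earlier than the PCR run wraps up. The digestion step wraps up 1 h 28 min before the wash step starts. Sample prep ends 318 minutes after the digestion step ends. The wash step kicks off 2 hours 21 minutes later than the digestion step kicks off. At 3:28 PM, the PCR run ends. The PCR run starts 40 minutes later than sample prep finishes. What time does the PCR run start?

1:48 PM

Sample prep starts at 3:28 PM − 188 min = 12:20 PM.
The digestion step starts at 12:20 PM − 323 min = 6:57 AM.
The wash step starts at 6:57 AM + 141 min = 9:18 AM.
The digestion step ends at 9:18 AM − 88 min = 7:50 AM.
Sample prep ends at 7:50 AM + 318 min = 1:08 PM.
The PCR run starts at 1:08 PM + 40 min = 1:48 PM.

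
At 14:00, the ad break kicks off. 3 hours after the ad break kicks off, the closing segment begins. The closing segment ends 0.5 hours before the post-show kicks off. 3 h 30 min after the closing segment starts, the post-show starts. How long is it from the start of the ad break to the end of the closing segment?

6 hours

The closing segment starts at 14:00 + 180 min = 17:00.
The post-show starts at 17:00 + 210 min = 20:30.
The closing segment ends at 20:30 − 30 min = 20:00.
From 14:00 to 20:00 is 6 hours.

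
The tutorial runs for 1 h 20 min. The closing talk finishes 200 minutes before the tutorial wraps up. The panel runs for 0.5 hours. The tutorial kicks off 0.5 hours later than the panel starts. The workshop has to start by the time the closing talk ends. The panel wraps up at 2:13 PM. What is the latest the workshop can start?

12:13 PM

The panel starts at 2:13 PM − 30 min = 1:43 PM.
The tutorial starts at 1:43 PM + 30 min = 2:13 PM.
The tutorial ends at 2:13 PM + 80 min = 3:33 PM.
The closing talk ends at 3:33 PM − 200 min = 12:13 PM.
The workshop is bounded by the closing talk, so the latest it can start is 12:13 PM.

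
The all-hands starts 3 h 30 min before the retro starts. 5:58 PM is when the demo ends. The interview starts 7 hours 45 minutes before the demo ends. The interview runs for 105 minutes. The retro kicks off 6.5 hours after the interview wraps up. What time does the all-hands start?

The interview starts at 5:58 PM − 465 min = 10:13 AM.
The interview ends at 10:13 AM + 105 min = 11:58 AM.
The retro starts at 11:58 AM + 390 min = 6:28 PM.
The all-hands starts at 6:28 PM − 210 min = 2:58 PM.

2:58 PM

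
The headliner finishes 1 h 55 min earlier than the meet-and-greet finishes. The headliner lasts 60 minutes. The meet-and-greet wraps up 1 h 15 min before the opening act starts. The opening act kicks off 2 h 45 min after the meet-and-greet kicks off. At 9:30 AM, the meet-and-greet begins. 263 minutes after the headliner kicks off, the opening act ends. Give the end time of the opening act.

The opening act starts at 9:30 AM + 165 min = 12:15 PM.
The meet-and-greet ends at 12:15 PM − 75 min = 11:00 AM.
The headliner ends at 11:00 AM − 115 min = 9:05 AM.
The headliner starts at 9:05 AM − 60 min = 8:05 AM.
The opening act ends at 8:05 AM + 263 min = 12:28 PM.

12:28 PM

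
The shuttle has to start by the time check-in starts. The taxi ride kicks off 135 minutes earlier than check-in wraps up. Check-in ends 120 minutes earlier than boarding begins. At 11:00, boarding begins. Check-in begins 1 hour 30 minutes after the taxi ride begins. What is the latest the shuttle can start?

08:15

Check-in ends at 11:00 − 120 min = 09:00.
The taxi ride starts at 09:00 − 135 min = 06:45.
Check-in starts at 06:45 + 90 min = 08:15.
The shuttle is bounded by check-in, so the latest it can start is 08:15.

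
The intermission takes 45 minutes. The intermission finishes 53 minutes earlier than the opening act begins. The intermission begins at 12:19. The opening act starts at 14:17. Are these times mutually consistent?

The intermission ends at 14:17 − 53 min = 13:24.
The intermission starts at 13:24 − 45 min = 12:39.
But the intermission is also said to start at 12:19 — a 20-minute conflict.

No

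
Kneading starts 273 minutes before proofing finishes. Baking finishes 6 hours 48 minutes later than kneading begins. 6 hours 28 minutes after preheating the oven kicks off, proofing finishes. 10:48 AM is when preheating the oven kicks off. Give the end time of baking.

Proofing ends at 10:48 AM + 388 min = 5:16 PM.
Kneading starts at 5:16 PM − 273 min = 12:43 PM.
Baking ends at 12:43 PM + 408 min = 7:31 PM.

7:31 PM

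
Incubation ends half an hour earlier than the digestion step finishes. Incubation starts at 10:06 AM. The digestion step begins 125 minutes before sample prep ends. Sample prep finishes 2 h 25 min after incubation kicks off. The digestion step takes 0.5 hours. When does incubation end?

10:26 AM

Sample prep ends at 10:06 AM + 145 min = 12:31 PM.
The digestion step starts at 12:31 PM − 125 min = 10:26 AM.
The digestion step ends at 10:26 AM + 30 min = 10:56 AM.
Incubation ends at 10:56 AM − 30 min = 10:26 AM.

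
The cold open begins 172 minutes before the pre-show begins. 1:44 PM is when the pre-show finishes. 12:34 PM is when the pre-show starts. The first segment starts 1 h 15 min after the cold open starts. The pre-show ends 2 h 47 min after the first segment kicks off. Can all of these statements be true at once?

Yes

The cold open starts at 12:34 PM − 172 min = 9:42 AM.
The first segment starts at 9:42 AM + 75 min = 10:57 AM.
The pre-show ends at 10:57 AM + 167 min = 1:44 PM.
That matches the stated 1:44 PM, so the schedule is consistent.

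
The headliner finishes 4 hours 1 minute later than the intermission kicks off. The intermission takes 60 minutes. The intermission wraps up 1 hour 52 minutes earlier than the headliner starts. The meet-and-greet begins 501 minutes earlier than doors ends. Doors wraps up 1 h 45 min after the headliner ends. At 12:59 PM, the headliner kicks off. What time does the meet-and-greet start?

The intermission ends at 12:59 PM − 112 min = 11:07 AM.
The intermission starts at 11:07 AM − 60 min = 10:07 AM.
The headliner ends at 10:07 AM + 241 min = 2:08 PM.
Doors ends at 2:08 PM + 105 min = 3:53 PM.
The meet-and-greet starts at 3:53 PM − 501 min = 7:32 AM.

7:32 AM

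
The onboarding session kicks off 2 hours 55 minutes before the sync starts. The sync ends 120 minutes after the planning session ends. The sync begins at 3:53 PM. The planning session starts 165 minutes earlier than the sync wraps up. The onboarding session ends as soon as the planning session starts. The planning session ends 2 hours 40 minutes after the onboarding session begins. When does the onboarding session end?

2:53 PM

The onboarding session starts at 3:53 PM − 175 min = 12:58 PM.
The planning session ends at 12:58 PM + 160 min = 3:38 PM.
The sync ends at 3:38 PM + 120 min = 5:38 PM.
The planning session starts at 5:38 PM − 165 min = 2:53 PM.
So the onboarding session ends at 2:53 PM.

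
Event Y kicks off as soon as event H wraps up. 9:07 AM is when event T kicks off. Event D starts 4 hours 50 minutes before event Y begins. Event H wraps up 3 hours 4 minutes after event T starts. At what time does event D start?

Event H ends at 9:07 AM + 184 min = 12:11 PM.
So event Y starts at 12:11 PM.
Event D starts at 12:11 PM − 290 min = 7:21 AM.

7:21 AM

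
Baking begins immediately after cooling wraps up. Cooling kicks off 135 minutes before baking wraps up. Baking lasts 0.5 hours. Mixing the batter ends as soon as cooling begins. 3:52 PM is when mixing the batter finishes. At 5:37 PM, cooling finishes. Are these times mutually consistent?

Baking starts at 5:37 PM.
Baking ends at 5:37 PM + 30 min = 6:07 PM.
Cooling starts at 6:07 PM − 135 min = 3:52 PM.
So mixing the batter ends at 3:52 PM.
That matches the stated 3:52 PM, so the schedule is consistent.

Yes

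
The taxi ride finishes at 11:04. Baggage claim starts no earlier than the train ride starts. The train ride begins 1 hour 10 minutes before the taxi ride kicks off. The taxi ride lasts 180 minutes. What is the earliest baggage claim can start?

06:54

The taxi ride starts at 11:04 − 180 min = 08:04.
The train ride starts at 08:04 − 70 min = 06:54.
Baggage claim is bounded by the train ride, so the earliest it can start is 06:54.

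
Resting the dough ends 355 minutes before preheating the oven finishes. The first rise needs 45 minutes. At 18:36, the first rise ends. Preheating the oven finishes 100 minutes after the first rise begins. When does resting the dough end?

13:36

The first rise starts at 18:36 − 45 min = 17:51.
Preheating the oven ends at 17:51 + 100 min = 19:31.
Resting the dough ends at 19:31 − 355 min = 13:36.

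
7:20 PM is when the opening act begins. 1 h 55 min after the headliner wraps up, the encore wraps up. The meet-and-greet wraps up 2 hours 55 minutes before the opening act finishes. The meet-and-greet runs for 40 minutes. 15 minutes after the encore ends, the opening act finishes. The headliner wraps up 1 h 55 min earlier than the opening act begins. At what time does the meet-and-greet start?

The headliner ends at 7:20 PM − 115 min = 5:25 PM.
The encore ends at 5:25 PM + 115 min = 7:20 PM.
The opening act ends at 7:20 PM + 15 min = 7:35 PM.
The meet-and-greet ends at 7:35 PM − 175 min = 4:40 PM.
The meet-and-greet starts at 4:40 PM − 40 min = 4:00 PM.

4:00 PM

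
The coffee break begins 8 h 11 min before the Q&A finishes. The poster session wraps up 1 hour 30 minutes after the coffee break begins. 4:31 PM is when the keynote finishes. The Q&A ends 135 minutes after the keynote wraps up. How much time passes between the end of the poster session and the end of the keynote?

The Q&A ends at 4:31 PM + 135 min = 6:46 PM.
The coffee break starts at 6:46 PM − 491 min = 10:35 AM.
The poster session ends at 10:35 AM + 90 min = 12:05 PM.
From 12:05 PM to 4:31 PM is 4 hours 26 minutes.

4 hours 26 minutes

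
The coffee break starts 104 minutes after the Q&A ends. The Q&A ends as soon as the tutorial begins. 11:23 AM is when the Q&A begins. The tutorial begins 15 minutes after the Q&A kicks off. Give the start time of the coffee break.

The tutorial starts at 11:23 AM + 15 min = 11:38 AM.
So the Q&A ends at 11:38 AM.
The coffee break starts at 11:38 AM + 104 min = 1:22 PM.

1:22 PM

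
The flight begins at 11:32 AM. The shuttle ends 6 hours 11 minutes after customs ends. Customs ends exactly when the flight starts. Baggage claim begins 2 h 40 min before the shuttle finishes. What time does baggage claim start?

Customs ends at 11:32 AM.
The shuttle ends at 11:32 AM + 371 min = 5:43 PM.
Baggage claim starts at 5:43 PM − 160 min = 3:03 PM.

3:03 PM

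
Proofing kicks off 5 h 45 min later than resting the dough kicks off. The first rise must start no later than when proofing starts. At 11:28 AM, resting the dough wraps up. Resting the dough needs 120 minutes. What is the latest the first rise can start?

Resting the dough starts at 11:28 AM − 120 min = 9:28 AM.
Proofing starts at 9:28 AM + 345 min = 3:13 PM.
The first rise is bounded by proofing, so the latest it can start is 3:13 PM.

3:13 PM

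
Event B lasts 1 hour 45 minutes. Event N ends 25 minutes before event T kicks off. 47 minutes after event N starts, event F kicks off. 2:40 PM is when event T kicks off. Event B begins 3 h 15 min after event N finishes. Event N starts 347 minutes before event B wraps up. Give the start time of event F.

Event N ends at 2:40 PM − 25 min = 2:15 PM.
Event B starts at 2:15 PM + 195 min = 5:30 PM.
Event B ends at 5:30 PM + 105 min = 7:15 PM.
Event N starts at 7:15 PM − 347 min = 1:28 PM.
Event F starts at 1:28 PM + 47 min = 2:15 PM.

2:15 PM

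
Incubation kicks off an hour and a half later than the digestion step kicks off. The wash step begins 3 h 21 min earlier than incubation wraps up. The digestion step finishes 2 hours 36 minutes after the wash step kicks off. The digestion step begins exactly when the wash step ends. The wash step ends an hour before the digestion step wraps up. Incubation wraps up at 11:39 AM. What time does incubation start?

The wash step starts at 11:39 AM − 201 min = 8:18 AM.
The digestion step ends at 8:18 AM + 156 min = 10:54 AM.
The wash step ends at 10:54 AM − 60 min = 9:54 AM.
So the digestion step starts at 9:54 AM.
Incubation starts at 9:54 AM + 90 min = 11:24 AM.

11:24 AM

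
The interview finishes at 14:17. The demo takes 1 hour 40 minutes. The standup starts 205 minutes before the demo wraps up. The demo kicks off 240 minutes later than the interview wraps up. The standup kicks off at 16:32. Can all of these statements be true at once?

Yes

The demo starts at 14:17 + 240 min = 18:17.
The demo ends at 18:17 + 100 min = 19:57.
The standup starts at 19:57 − 205 min = 16:32.
That matches the stated 16:32, so the schedule is consistent.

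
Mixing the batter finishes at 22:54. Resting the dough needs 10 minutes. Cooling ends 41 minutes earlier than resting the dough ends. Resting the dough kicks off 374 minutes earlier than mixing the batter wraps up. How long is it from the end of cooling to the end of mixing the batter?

Resting the dough starts at 22:54 − 374 min = 16:40.
Resting the dough ends at 16:40 + 10 min = 16:50.
Cooling ends at 16:50 − 41 min = 16:09.
From 16:09 to 22:54 is 405 minutes.

405 minutes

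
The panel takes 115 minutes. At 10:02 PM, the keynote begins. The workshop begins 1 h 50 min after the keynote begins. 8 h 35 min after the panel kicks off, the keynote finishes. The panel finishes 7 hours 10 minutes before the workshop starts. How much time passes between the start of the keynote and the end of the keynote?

The workshop starts at 10:02 PM + 110 min = 11:52 PM.
The panel ends at 11:52 PM − 430 min = 4:42 PM.
The panel starts at 4:42 PM − 115 min = 2:47 PM.
The keynote ends at 2:47 PM + 515 min = 11:22 PM.
From 10:02 PM to 11:22 PM is 1 hour 20 minutes.

1 hour 20 minutes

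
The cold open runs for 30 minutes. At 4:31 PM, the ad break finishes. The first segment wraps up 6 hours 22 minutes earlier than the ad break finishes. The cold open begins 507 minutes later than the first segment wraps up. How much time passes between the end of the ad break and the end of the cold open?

2 h 35 min

The first segment ends at 4:31 PM − 382 min = 10:09 AM.
The cold open starts at 10:09 AM + 507 min = 6:36 PM.
The cold open ends at 6:36 PM + 30 min = 7:06 PM.
From 4:31 PM to 7:06 PM is 2 h 35 min.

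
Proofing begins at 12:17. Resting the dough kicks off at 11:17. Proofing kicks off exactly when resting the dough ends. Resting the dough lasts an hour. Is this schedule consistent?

Yes

Resting the dough ends at 11:17 + 60 min = 12:17.
So proofing starts at 12:17.
That matches the stated 12:17, so the schedule is consistent.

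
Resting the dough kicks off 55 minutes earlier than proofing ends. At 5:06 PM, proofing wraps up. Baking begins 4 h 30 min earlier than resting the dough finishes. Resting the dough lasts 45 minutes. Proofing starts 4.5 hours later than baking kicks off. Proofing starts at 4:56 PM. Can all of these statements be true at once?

Resting the dough starts at 5:06 PM − 55 min = 4:11 PM.
Resting the dough ends at 4:11 PM + 45 min = 4:56 PM.
Baking starts at 4:56 PM − 270 min = 12:26 PM.
Proofing starts at 12:26 PM + 270 min = 4:56 PM.
That matches the stated 4:56 PM, so the schedule is consistent.

Yes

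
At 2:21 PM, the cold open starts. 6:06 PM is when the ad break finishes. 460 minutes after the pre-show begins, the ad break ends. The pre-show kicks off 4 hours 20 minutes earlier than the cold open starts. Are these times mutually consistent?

The pre-show starts at 2:21 PM − 260 min = 10:01 AM.
The ad break ends at 10:01 AM + 460 min = 5:41 PM.
But the ad break is also said to end at 6:06 PM — a 25-minute conflict.

No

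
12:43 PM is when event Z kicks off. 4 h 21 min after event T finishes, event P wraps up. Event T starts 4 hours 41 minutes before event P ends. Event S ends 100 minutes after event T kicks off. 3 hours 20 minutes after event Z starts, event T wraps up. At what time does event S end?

5:23 PM

Event T ends at 12:43 PM + 200 min = 4:03 PM.
Event P ends at 4:03 PM + 261 min = 8:24 PM.
Event T starts at 8:24 PM − 281 min = 3:43 PM.
Event S ends at 3:43 PM + 100 min = 5:23 PM.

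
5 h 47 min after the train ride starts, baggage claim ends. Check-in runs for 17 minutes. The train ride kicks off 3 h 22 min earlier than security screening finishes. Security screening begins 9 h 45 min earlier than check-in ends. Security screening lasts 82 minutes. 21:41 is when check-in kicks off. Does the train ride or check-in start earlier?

Check-in ends at 21:41 + 17 min = 21:58.
Security screening starts at 21:58 − 585 min = 12:13.
Security screening ends at 12:13 + 82 min = 13:35.
The train ride starts at 13:35 − 202 min = 10:13.
The train ride starts at 10:13 and check-in starts at 21:41, so the train ride is first.

the train ride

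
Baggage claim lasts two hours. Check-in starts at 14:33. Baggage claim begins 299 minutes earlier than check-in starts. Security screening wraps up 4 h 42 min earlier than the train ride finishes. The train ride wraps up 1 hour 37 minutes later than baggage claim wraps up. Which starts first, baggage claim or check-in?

Baggage claim starts at 14:33 − 299 min = 09:34.
Baggage claim starts at 09:34 and check-in starts at 14:33, so baggage claim is first.

baggage claim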